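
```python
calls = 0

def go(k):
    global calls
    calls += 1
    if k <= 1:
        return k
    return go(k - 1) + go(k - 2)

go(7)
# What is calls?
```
Call trace (a repeated sub-call is expanded the first time; later identical calls just restate its return value):
go(k=7)
  go(k=6)
    go(k=5)
      go(k=4)
        go(k=3)
          go(k=2)
            go(k=1)
            -> return 1
            go(k=0)
            -> return 0
          -> return 1
          go(k=1)
          -> return 1
        -> return 2
        go(k=2) -> return 1  (same call as traced above)
      -> return 3
      go(k=3) -> return 2  (same call as traced above)
    -> return 5
    go(k=4) -> return 3  (same call as traced above)
  -> return 8
  go(k=5) -> return 5  (same call as traced above)
-> return 13

calls is incremented once per call, so count the calls in each subtree. Let C(k) = number of calls made by go(k).
C(0) = C(1) = 1 (base case, no recursion); C(k) = 1 + C(k - 1) + C(k - 2) otherwise.
C(2) = 1 + C(1) + C(0) = 1 + 1 + 1 = 3
C(3) = 1 + C(2) + C(1) = 1 + 3 + 1 = 5
C(4) = 1 + C(3) + C(2) = 1 + 5 + 3 = 9
C(5) = 1 + C(4) + C(3) = 1 + 9 + 5 = 15
C(6) = 1 + C(5) + C(4) = 1 + 15 + 9 = 25
C(7) = 1 + C(6) + C(5) = 1 + 25 + 15 = 41
calls = C(7) = 41

Final answer: 41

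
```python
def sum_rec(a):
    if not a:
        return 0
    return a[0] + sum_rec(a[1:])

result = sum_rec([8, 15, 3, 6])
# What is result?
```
Call trace:
sum_rec(a=[8, 15, 3, 6])
  sum_rec(a=[15, 3, 6])
    sum_rec(a=[3, 6])
      sum_rec(a=[6])
        sum_rec(a=[])
        -> return 0
      -> return 6
    -> return 9
  -> return 24
-> return 32

Final answer: 32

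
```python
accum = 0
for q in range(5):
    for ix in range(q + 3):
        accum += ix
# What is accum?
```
Trace:
  accum=0
  accum=0, q=0, ix=0
  accum=1, q=0, ix=1
  accum=3, q=0, ix=2
  accum=3, q=1, ix=0
  accum=4, q=1, ix=1
  accum=6, q=1, ix=2
  accum=9, q=1, ix=3
  accum=9, q=2, ix=0
  accum=10, q=2, ix=1
  accum=12, q=2, ix=2
  accum=15, q=2, ix=3
  accum=19, q=2, ix=4
  accum=19, q=3, ix=0
  accum=20, q=3, ix=1
  accum=22, q=3, ix=2
  accum=25, q=3, ix=3
  accum=29, q=3, ix=4
  accum=34, q=3, ix=5
  accum=34, q=4, ix=0
  accum=35, q=4, ix=1
  accum=37, q=4, ix=2
  accum=40, q=4, ix=3
  accum=44, q=4, ix=4
  accum=49, q=4, ix=5
  accum=55, q=4, ix=6

Final answer: 55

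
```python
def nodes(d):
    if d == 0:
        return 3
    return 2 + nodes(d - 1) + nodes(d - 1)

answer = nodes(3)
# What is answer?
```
Call trace (a repeated sub-call is expanded the first time; later identical calls just restate its return value):
nodes(d=3)
  nodes(d=2)
    nodes(d=1)
      nodes(d=0)
      -> return 3
      nodes(d=0)
      -> return 3
    -> return 8
    nodes(d=1) -> return 8  (same call as traced above)
  -> return 18
  nodes(d=2) -> return 18  (same call as traced above)
-> return 38

Final answer: 38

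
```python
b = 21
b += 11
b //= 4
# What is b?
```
Trace:
  b=21
  b=32
  b=8

Final answer: 8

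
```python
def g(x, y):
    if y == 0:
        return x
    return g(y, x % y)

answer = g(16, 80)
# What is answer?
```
Call trace:
g(x=16, y=80)
  g(x=80, y=16)
    g(x=16, y=0)
    -> return 16
  -> return 16
-> return 16

Final answer: 16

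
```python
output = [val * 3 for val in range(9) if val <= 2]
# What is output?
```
Trace:
  val=0
  val=1
  val=2
  val=3
  val=4
  val=5
  val=6
  val=7
  val=8
  output=[0, 3, 6]

Final answer: [0, 3, 6]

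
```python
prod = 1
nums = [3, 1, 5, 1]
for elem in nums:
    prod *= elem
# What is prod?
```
Trace:
  prod=1
  prod=3, elem=3
  prod=3, elem=1
  prod=15, elem=5
  prod=15, elem=1

Final answer: 15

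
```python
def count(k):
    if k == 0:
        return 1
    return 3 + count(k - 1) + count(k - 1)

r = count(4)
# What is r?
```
Call trace (a repeated sub-call is expanded the first time; later identical calls just restate its return value):
count(k=4)
  count(k=3)
    count(k=2)
      count(k=1)
        count(k=0)
        -> return 1
        count(k=0)
        -> return 1
      -> return 5
      count(k=1) -> return 5  (same call as traced above)
    -> return 13
    count(k=2) -> return 13  (same call as traced above)
  -> return 29
  count(k=3) -> return 29  (same call as traced above)
-> return 61

Final answer: 61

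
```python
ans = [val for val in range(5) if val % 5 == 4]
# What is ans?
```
Trace:
  val=0
  val=1
  val=2
  val=3
  val=4
  ans=[4]

Final answer: [4]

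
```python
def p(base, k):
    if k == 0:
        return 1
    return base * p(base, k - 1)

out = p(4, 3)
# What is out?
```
Call trace:
p(base=4, k=3)
  p(base=4, k=2)
    p(base=4, k=1)
      p(base=4, k=0)
      -> return 1
    -> return 4
  -> return 16
-> return 64

Final answer: 64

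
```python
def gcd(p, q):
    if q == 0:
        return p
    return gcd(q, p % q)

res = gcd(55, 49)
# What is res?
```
Call trace:
gcd(p=55, q=49)
  gcd(p=49, q=6)
    gcd(p=6, q=1)
      gcd(p=1, q=0)
      -> return 1
    -> return 1
  -> return 1
-> return 1

Final answer: 1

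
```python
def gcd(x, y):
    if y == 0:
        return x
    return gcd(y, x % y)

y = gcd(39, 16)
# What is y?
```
Call trace:
gcd(x=39, y=16)
  gcd(x=16, y=7)
    gcd(x=7, y=2)
      gcd(x=2, y=1)
        gcd(x=1, y=0)
        -> return 1
      -> return 1
    -> return 1
  -> return 1
-> return 1

Final answer: 1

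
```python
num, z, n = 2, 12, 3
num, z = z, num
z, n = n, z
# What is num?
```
Trace:
  num=2, z=12, n=3
  num=12, z=2, n=3
  num=12, z=3, n=2

Final answer: 12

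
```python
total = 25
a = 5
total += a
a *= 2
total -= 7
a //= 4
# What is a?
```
Trace:
  total=25
  total=25, a=5
  total=30, a=5
  total=30, a=10
  total=23, a=10
  total=23, a=2

Final answer: 2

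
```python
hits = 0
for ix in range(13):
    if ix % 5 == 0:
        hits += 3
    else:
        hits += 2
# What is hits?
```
Trace:
  hits=0
  hits=3, ix=0
  hits=5, ix=1
  hits=7, ix=2
  hits=9, ix=3
  hits=11, ix=4
  hits=14, ix=5
  hits=16, ix=6
  hits=18, ix=7
  hits=20, ix=8
  hits=22, ix=9
  hits=25, ix=10
  hits=27, ix=11
  hits=29, ix=12

Final answer: 29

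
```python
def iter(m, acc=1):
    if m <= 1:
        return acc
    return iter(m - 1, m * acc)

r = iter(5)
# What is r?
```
Call trace:
iter(m=5, acc=1)
  iter(m=4, acc=5)
    iter(m=3, acc=20)
      iter(m=2, acc=60)
        iter(m=1, acc=120)
        -> return 120
      -> return 120
    -> return 120
  -> return 120
-> return 120

Final answer: 120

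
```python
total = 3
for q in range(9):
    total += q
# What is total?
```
Trace:
  total=3
  total=3, q=0
  total=4, q=1
  total=6, q=2
  total=9, q=3
  total=13, q=4
  total=18, q=5
  total=24, q=6
  total=31, q=7
  total=39, q=8

Final answer: 39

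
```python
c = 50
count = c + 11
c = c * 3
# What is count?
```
Trace:
  c=50
  c=50, count=61
  c=150, count=61

Final answer: 61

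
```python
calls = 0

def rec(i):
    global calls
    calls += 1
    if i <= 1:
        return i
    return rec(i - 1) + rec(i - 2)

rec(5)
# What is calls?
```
Call trace (a repeated sub-call is expanded the first time; later identical calls just restate its return value):
rec(i=5)
  rec(i=4)
    rec(i=3)
      rec(i=2)
        rec(i=1)
        -> return 1
        rec(i=0)
        -> return 0
      -> return 1
      rec(i=1)
      -> return 1
    -> return 2
    rec(i=2) -> return 1  (same call as traced above)
  -> return 3
  rec(i=3) -> return 2  (same call as traced above)
-> return 5

calls is incremented once per call, so count the calls in each subtree. Let C(i) = number of calls made by rec(i).
C(0) = C(1) = 1 (base case, no recursion); C(i) = 1 + C(i - 1) + C(i - 2) otherwise.
C(2) = 1 + C(1) + C(0) = 1 + 1 + 1 = 3
C(3) = 1 + C(2) + C(1) = 1 + 3 + 1 = 5
C(4) = 1 + C(3) + C(2) = 1 + 5 + 3 = 9
C(5) = 1 + C(4) + C(3) = 1 + 9 + 5 = 15
calls = C(5) = 15

Final answer: 15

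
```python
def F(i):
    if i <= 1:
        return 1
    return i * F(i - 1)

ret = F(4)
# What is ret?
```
Call trace:
F(i=4)
  F(i=3)
    F(i=2)
      F(i=1)
      -> return 1
    -> return 2
  -> return 6
-> return 24

Final answer: 24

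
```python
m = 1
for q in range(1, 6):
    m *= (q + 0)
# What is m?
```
Trace:
  m=1
  m=1, q=1
  m=2, q=2
  m=6, q=3
  m=24, q=4
  m=120, q=5

Final answer: 120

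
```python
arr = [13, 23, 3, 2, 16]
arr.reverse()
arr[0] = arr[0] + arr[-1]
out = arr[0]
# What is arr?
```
Trace:
  arr=[13, 23, 3, 2, 16]
  arr=[16, 2, 3, 23, 13]
  arr=[29, 2, 3, 23, 13]
  arr=[29, 2, 3, 23, 13], out=29

Final answer: [29, 2, 3, 23, 13]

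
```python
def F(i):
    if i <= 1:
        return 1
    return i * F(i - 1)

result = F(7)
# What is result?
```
Call trace:
F(i=7)
  F(i=6)
    F(i=5)
      F(i=4)
        F(i=3)
          F(i=2)
            F(i=1)
            -> return 1
          -> return 2
        -> return 6
      -> return 24
    -> return 120
  -> return 720
-> return 5040

Final answer: 5040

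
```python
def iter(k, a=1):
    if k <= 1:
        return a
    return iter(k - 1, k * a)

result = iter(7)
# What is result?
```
Call trace:
iter(k=7, a=1)
  iter(k=6, a=7)
    iter(k=5, a=42)
      iter(k=4, a=210)
        iter(k=3, a=840)
          iter(k=2, a=2520)
            iter(k=1, a=5040)
            -> return 5040
          -> return 5040
        -> return 5040
      -> return 5040
    -> return 5040
  -> return 5040
-> return 5040

Final answer: 5040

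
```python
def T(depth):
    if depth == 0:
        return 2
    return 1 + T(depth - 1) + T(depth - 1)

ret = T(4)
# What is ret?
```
Call trace (a repeated sub-call is expanded the first time; later identical calls just restate its return value):
T(depth=4)
  T(depth=3)
    T(depth=2)
      T(depth=1)
        T(depth=0)
        -> return 2
        T(depth=0)
        -> return 2
      -> return 5
      T(depth=1) -> return 5  (same call as traced above)
    -> return 11
    T(depth=2) -> return 11  (same call as traced above)
  -> return 23
  T(depth=3) -> return 23  (same call as traced above)
-> return 47

Final answer: 47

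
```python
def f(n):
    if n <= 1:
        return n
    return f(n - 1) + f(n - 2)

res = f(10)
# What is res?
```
Call trace (a repeated sub-call is expanded the first time; later identical calls just restate its return value):
f(n=10)
  f(n=9)
    f(n=8)
      f(n=7)
        f(n=6)
          f(n=5)
            f(n=4)
              f(n=3)
                f(n=2)
                  f(n=1)
                  -> return 1
                  f(n=0)
                  -> return 0
                -> return 1
                f(n=1)
                -> return 1
              -> return 2
              f(n=2) -> return 1  (same call as traced above)
            -> return 3
            f(n=3) -> return 2  (same call as traced above)
          -> return 5
          f(n=4) -> return 3  (same call as traced above)
        -> return 8
        f(n=5) -> return 5  (same call as traced above)
      -> return 13
      f(n=6) -> return 8  (same call as traced above)
    -> return 21
    f(n=7) -> return 13  (same call as traced above)
  -> return 34
  f(n=8) -> return 21  (same call as traced above)
-> return 55

Final answer: 55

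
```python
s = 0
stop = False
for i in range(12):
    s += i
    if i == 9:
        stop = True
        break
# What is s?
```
Trace:
  s=0
  s=0, stop=False
  s=0, stop=False, i=0
  s=1, stop=False, i=1
  s=3, stop=False, i=2
  s=6, stop=False, i=3
  s=10, stop=False, i=4
  s=15, stop=False, i=5
  s=21, stop=False, i=6
  s=28, stop=False, i=7
  s=36, stop=False, i=8
  s=45, stop=True, i=9

Final answer: 45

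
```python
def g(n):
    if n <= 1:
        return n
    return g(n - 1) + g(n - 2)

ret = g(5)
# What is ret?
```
Call trace (a repeated sub-call is expanded the first time; later identical calls just restate its return value):
g(n=5)
  g(n=4)
    g(n=3)
      g(n=2)
        g(n=1)
        -> return 1
        g(n=0)
        -> return 0
      -> return 1
      g(n=1)
      -> return 1
    -> return 2
    g(n=2) -> return 1  (same call as traced above)
  -> return 3
  g(n=3) -> return 2  (same call as traced above)
-> return 5

Final answer: 5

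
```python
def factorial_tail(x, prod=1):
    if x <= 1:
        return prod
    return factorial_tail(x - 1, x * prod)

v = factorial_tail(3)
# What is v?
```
Call trace:
factorial_tail(x=3, prod=1)
  factorial_tail(x=2, prod=3)
    factorial_tail(x=1, prod=6)
    -> return 6
  -> return 6
-> return 6

Final answer: 6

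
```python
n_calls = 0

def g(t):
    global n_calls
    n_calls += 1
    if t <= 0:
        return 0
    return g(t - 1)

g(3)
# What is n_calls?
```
Call trace:
g(t=3)
  g(t=2)
    g(t=1)
      g(t=0)
      -> return 0
    -> return 0
  -> return 0
-> return 0

n_calls is incremented once per call. g is entered once for each t = 3, 2, 1, 0 (the t <= 0 call returns without recursing), i.e. 3 + 1 calls.
n_calls = 4

Final answer: 4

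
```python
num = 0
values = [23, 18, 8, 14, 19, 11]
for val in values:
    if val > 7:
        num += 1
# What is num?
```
Trace:
  num=0
  num=1, val=23
  num=2, val=18
  num=3, val=8
  num=4, val=14
  num=5, val=19
  num=6, val=11

Final answer: 6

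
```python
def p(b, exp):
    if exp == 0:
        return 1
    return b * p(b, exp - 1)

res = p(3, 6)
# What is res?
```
Call trace:
p(b=3, exp=6)
  p(b=3, exp=5)
    p(b=3, exp=4)
      p(b=3, exp=3)
        p(b=3, exp=2)
          p(b=3, exp=1)
            p(b=3, exp=0)
            -> return 1
          -> return 3
        -> return 9
      -> return 27
    -> return 81
  -> return 243
-> return 729

Final answer: 729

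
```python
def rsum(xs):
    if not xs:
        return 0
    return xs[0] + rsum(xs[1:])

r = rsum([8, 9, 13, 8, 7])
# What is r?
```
Call trace:
rsum(xs=[8, 9, 13, 8, 7])
  rsum(xs=[9, 13, 8, 7])
    rsum(xs=[13, 8, 7])
      rsum(xs=[8, 7])
        rsum(xs=[7])
          rsum(xs=[])
          -> return 0
        -> return 7
      -> return 15
    -> return 28
  -> return 37
-> return 45

Final answer: 45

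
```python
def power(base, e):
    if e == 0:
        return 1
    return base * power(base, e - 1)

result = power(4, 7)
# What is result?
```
Call trace:
power(base=4, e=7)
  power(base=4, e=6)
    power(base=4, e=5)
      power(base=4, e=4)
        power(base=4, e=3)
          power(base=4, e=2)
            power(base=4, e=1)
              power(base=4, e=0)
              -> return 1
            -> return 4
          -> return 16
        -> return 64
      -> return 256
    -> return 1024
  -> return 4096
-> return 16384

Final answer: 16384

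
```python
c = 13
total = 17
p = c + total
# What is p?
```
Trace:
  c=13
  c=13, total=17
  c=13, total=17, p=30

Final answer: 30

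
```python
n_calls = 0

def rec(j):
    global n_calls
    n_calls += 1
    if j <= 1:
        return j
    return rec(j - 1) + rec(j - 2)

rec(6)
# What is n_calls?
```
Call trace (a repeated sub-call is expanded the first time; later identical calls just restate its return value):
rec(j=6)
  rec(j=5)
    rec(j=4)
      rec(j=3)
        rec(j=2)
          rec(j=1)
          -> return 1
          rec(j=0)
          -> return 0
        -> return 1
        rec(j=1)
        -> return 1
      -> return 2
      rec(j=2) -> return 1  (same call as traced above)
    -> return 3
    rec(j=3) -> return 2  (same call as traced above)
  -> return 5
  rec(j=4) -> return 3  (same call as traced above)
-> return 8

n_calls is incremented once per call, so count the calls in each subtree. Let C(j) = number of calls made by rec(j).
C(0) = C(1) = 1 (base case, no recursion); C(j) = 1 + C(j - 1) + C(j - 2) otherwise.
C(2) = 1 + C(1) + C(0) = 1 + 1 + 1 = 3
C(3) = 1 + C(2) + C(1) = 1 + 3 + 1 = 5
C(4) = 1 + C(3) + C(2) = 1 + 5 + 3 = 9
C(5) = 1 + C(4) + C(3) = 1 + 9 + 5 = 15
C(6) = 1 + C(5) + C(4) = 1 + 15 + 9 = 25
n_calls = C(6) = 25

Final answer: 25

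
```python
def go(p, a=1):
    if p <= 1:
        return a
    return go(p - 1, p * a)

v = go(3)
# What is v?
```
Call trace:
go(p=3, a=1)
  go(p=2, a=3)
    go(p=1, a=6)
    -> return 6
  -> return 6
-> return 6

Final answer: 6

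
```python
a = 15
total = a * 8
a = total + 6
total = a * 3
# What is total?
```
Trace:
  a=15
  a=15, total=120
  a=126, total=120
  a=126, total=378

Final answer: 378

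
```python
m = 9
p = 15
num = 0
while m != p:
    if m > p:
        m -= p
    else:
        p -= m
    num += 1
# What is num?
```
Trace:
  m=9
  m=9, p=15
  m=9, p=15, num=0
  m=9, p=6, num=1
  m=3, p=6, num=2
  m=3, p=3, num=3

Final answer: 3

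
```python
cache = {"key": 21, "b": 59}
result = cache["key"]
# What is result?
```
Trace:
  cache={'key': 21, 'b': 59}
  cache={'key': 21, 'b': 59}, result=21

Final answer: 21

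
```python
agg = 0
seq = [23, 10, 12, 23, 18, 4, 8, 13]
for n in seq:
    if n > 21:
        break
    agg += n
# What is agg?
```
Trace:
  agg=0
  agg=0, n=23

Final answer: 0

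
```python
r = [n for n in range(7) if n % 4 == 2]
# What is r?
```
Trace:
  n=0
  n=1
  n=2
  n=3
  n=4
  n=5
  n=6
  r=[2, 6]

Final answer: [2, 6]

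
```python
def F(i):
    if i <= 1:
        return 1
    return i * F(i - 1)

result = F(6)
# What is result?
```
Call trace:
F(i=6)
  F(i=5)
    F(i=4)
      F(i=3)
        F(i=2)
          F(i=1)
          -> return 1
        -> return 2
      -> return 6
    -> return 24
  -> return 120
-> return 720

Final answer: 720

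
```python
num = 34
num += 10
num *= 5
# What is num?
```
Trace:
  num=34
  num=44
  num=220

Final answer: 220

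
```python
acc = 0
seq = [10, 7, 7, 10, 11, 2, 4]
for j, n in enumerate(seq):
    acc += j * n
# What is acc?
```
Trace:
  acc=0
  acc=0, j=0, n=10
  acc=7, j=1, n=7
  acc=21, j=2, n=7
  acc=51, j=3, n=10
  acc=95, j=4, n=11
  acc=105, j=5, n=2
  acc=129, j=6, n=4

Final answer: 129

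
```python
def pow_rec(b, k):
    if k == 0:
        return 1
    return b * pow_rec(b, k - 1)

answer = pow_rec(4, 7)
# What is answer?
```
Call trace:
pow_rec(b=4, k=7)
  pow_rec(b=4, k=6)
    pow_rec(b=4, k=5)
      pow_rec(b=4, k=4)
        pow_rec(b=4, k=3)
          pow_rec(b=4, k=2)
            pow_rec(b=4, k=1)
              pow_rec(b=4, k=0)
              -> return 1
            -> return 4
          -> return 16
        -> return 64
      -> return 256
    -> return 1024
  -> return 4096
-> return 16384

Final answer: 16384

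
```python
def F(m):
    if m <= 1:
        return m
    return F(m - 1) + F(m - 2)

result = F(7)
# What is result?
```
Call trace (a repeated sub-call is expanded the first time; later identical calls just restate its return value):
F(m=7)
  F(m=6)
    F(m=5)
      F(m=4)
        F(m=3)
          F(m=2)
            F(m=1)
            -> return 1
            F(m=0)
            -> return 0
          -> return 1
          F(m=1)
          -> return 1
        -> return 2
        F(m=2) -> return 1  (same call as traced above)
      -> return 3
      F(m=3) -> return 2  (same call as traced above)
    -> return 5
    F(m=4) -> return 3  (same call as traced above)
  -> return 8
  F(m=5) -> return 5  (same call as traced above)
-> return 13

Final answer: 13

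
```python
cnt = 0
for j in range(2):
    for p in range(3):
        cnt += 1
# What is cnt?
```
Trace:
  cnt=0
  cnt=1, j=0, p=0
  cnt=2, j=0, p=1
  cnt=3, j=0, p=2
  cnt=4, j=1, p=0
  cnt=5, j=1, p=1
  cnt=6, j=1, p=2

Final answer: 6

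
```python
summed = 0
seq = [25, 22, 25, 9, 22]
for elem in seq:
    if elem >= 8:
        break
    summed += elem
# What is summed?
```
Trace:
  summed=0
  summed=0, elem=25

Final answer: 0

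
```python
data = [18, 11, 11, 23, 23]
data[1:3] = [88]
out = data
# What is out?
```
Trace:
  data=[18, 11, 11, 23, 23]
  data=[18, 88, 23, 23]
  data=[18, 88, 23, 23], out=[18, 88, 23, 23]

Final answer: [18, 88, 23, 23]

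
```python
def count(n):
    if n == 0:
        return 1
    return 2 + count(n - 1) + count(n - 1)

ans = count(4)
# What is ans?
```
Call trace (a repeated sub-call is expanded the first time; later identical calls just restate its return value):
count(n=4)
  count(n=3)
    count(n=2)
      count(n=1)
        count(n=0)
        -> return 1
        count(n=0)
        -> return 1
      -> return 4
      count(n=1) -> return 4  (same call as traced above)
    -> return 10
    count(n=2) -> return 10  (same call as traced above)
  -> return 22
  count(n=3) -> return 22  (same call as traced above)
-> return 46

Final answer: 46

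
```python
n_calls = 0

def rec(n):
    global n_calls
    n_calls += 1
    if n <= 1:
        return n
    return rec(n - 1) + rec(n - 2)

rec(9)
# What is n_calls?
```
Call trace (a repeated sub-call is expanded the first time; later identical calls just restate its return value):
rec(n=9)
  rec(n=8)
    rec(n=7)
      rec(n=6)
        rec(n=5)
          rec(n=4)
            rec(n=3)
              rec(n=2)
                rec(n=1)
                -> return 1
                rec(n=0)
                -> return 0
              -> return 1
              rec(n=1)
              -> return 1
            -> return 2
            rec(n=2) -> return 1  (same call as traced above)
          -> return 3
          rec(n=3) -> return 2  (same call as traced above)
        -> return 5
        rec(n=4) -> return 3  (same call as traced above)
      -> return 8
      rec(n=5) -> return 5  (same call as traced above)
    -> return 13
    rec(n=6) -> return 8  (same call as traced above)
  -> return 21
  rec(n=7) -> return 13  (same call as traced above)
-> return 34

n_calls is incremented once per call, so count the calls in each subtree. Let C(n) = number of calls made by rec(n).
C(0) = C(1) = 1 (base case, no recursion); C(n) = 1 + C(n - 1) + C(n - 2) otherwise.
C(2) = 1 + C(1) + C(0) = 1 + 1 + 1 = 3
C(3) = 1 + C(2) + C(1) = 1 + 3 + 1 = 5
C(4) = 1 + C(3) + C(2) = 1 + 5 + 3 = 9
C(5) = 1 + C(4) + C(3) = 1 + 9 + 5 = 15
C(6) = 1 + C(5) + C(4) = 1 + 15 + 9 = 25
C(7) = 1 + C(6) + C(5) = 1 + 25 + 15 = 41
C(8) = 1 + C(7) + C(6) = 1 + 41 + 25 = 67
C(9) = 1 + C(8) + C(7) = 1 + 67 + 41 = 109
n_calls = C(9) = 109

Final answer: 109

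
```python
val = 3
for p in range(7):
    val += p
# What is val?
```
Trace:
  val=3
  val=3, p=0
  val=4, p=1
  val=6, p=2
  val=9, p=3
  val=13, p=4
  val=18, p=5
  val=24, p=6

Final answer: 24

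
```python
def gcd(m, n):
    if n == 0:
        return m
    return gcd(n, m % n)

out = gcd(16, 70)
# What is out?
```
Call trace:
gcd(m=16, n=70)
  gcd(m=70, n=16)
    gcd(m=16, n=6)
      gcd(m=6, n=4)
        gcd(m=4, n=2)
          gcd(m=2, n=0)
          -> return 2
        -> return 2
      -> return 2
    -> return 2
  -> return 2
-> return 2

Final answer: 2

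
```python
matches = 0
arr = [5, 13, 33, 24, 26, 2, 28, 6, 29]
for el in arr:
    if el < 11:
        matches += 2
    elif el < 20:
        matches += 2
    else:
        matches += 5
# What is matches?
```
Trace:
  matches=0
  matches=2, el=5
  matches=4, el=13
  matches=9, el=33
  matches=14, el=24
  matches=19, el=26
  matches=21, el=2
  matches=26, el=28
  matches=28, el=6
  matches=33, el=29

Final answer: 33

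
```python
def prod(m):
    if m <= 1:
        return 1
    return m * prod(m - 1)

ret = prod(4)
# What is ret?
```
Call trace:
prod(m=4)
  prod(m=3)
    prod(m=2)
      prod(m=1)
      -> return 1
    -> return 2
  -> return 6
-> return 24

Final answer: 24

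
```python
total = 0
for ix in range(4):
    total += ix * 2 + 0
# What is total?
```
Trace:
  total=0
  total=0, ix=0
  total=2, ix=1
  total=6, ix=2
  total=12, ix=3

Final answer: 12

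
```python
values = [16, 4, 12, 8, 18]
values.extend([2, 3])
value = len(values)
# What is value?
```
Trace:
  values=[16, 4, 12, 8, 18]
  values=[16, 4, 12, 8, 18, 2, 3]
  values=[16, 4, 12, 8, 18, 2, 3], value=7

Final answer: 7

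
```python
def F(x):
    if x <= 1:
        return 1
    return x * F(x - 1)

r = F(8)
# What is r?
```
Call trace:
F(x=8)
  F(x=7)
    F(x=6)
      F(x=5)
        F(x=4)
          F(x=3)
            F(x=2)
              F(x=1)
              -> return 1
            -> return 2
          -> return 6
        -> return 24
      -> return 120
    -> return 720
  -> return 5040
-> return 40320

Final answer: 40320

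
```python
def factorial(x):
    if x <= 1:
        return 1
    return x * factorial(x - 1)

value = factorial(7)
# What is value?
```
Call trace:
factorial(x=7)
  factorial(x=6)
    factorial(x=5)
      factorial(x=4)
        factorial(x=3)
          factorial(x=2)
            factorial(x=1)
            -> return 1
          -> return 2
        -> return 6
      -> return 24
    -> return 120
  -> return 720
-> return 5040

Final answer: 5040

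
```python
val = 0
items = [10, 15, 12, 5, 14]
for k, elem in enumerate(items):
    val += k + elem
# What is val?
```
Trace:
  val=0
  val=10, k=0, elem=10
  val=26, k=1, elem=15
  val=40, k=2, elem=12
  val=48, k=3, elem=5
  val=66, k=4, elem=14

Final answer: 66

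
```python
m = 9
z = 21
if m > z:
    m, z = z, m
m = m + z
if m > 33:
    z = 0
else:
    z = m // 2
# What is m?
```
Trace:
  m=9
  m=9, z=21
  m=9, z=21
  m=30, z=21
  m=30, z=15

Final answer: 30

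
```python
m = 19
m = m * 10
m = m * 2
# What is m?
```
Trace:
  m=19
  m=190
  m=380

Final answer: 380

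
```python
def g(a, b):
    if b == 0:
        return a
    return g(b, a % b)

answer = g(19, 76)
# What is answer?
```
Call trace:
g(a=19, b=76)
  g(a=76, b=19)
    g(a=19, b=0)
    -> return 19
  -> return 19
-> return 19

Final answer: 19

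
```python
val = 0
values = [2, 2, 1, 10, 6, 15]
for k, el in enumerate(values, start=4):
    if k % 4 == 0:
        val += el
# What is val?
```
Trace:
  val=0
  val=2, k=4, el=2
  val=2, k=5, el=2
  val=2, k=6, el=1
  val=2, k=7, el=10
  val=8, k=8, el=6
  val=8, k=9, el=15

Final answer: 8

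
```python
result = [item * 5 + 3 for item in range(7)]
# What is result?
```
Trace:
  item=0
  item=1
  item=2
  item=3
  item=4
  item=5
  item=6
  result=[3, 8, 13, 18, 23, 28, 33]

Final answer: [3, 8, 13, 18, 23, 28, 33]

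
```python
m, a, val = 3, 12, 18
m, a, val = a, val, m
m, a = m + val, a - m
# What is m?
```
Trace:
  m=3, a=12, val=18
  m=12, a=18, val=3
  m=15, a=6, val=3

Final answer: 15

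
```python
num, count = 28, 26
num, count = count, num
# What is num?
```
Trace:
  num=28, count=26
  num=26, count=28

Final answer: 26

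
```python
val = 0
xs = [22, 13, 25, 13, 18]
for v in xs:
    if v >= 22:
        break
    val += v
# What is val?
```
Trace:
  val=0
  val=0, v=22

Final answer: 0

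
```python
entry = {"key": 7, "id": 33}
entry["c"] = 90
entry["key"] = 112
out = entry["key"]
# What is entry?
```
Trace:
  entry={'key': 7, 'id': 33}
  entry={'key': 7, 'id': 33, 'c': 90}
  entry={'key': 112, 'id': 33, 'c': 90}
  entry={'key': 112, 'id': 33, 'c': 90}, out=112

Final answer: {'key': 112, 'id': 33, 'c': 90}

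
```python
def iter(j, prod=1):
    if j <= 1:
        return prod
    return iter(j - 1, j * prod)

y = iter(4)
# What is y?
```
Call trace:
iter(j=4, prod=1)
  iter(j=3, prod=4)
    iter(j=2, prod=12)
      iter(j=1, prod=24)
      -> return 24
    -> return 24
  -> return 24
-> return 24

Final answer: 24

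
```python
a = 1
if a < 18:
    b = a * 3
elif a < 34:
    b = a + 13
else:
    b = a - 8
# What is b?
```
Trace:
  a=1
  a=1, b=3

Final answer: 3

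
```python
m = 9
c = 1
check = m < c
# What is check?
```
Trace:
  m=9
  m=9, c=1
  m=9, c=1, check=False

Final answer: False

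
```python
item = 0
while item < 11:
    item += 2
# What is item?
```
Trace:
  item=0
  item=2
  item=4
  item=6
  item=8
  item=10
  item=12

Final answer: 12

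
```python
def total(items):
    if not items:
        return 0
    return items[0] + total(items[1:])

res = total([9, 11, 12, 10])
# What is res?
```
Call trace:
total(items=[9, 11, 12, 10])
  total(items=[11, 12, 10])
    total(items=[12, 10])
      total(items=[10])
        total(items=[])
        -> return 0
      -> return 10
    -> return 22
  -> return 33
-> return 42

Final answer: 42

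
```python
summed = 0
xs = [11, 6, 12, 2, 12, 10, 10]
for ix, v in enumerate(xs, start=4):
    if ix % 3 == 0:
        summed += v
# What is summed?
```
Trace:
  summed=0
  summed=0, ix=4, v=11
  summed=0, ix=5, v=6
  summed=12, ix=6, v=12
  summed=12, ix=7, v=2
  summed=12, ix=8, v=12
  summed=22, ix=9, v=10
  summed=22, ix=10, v=10

Final answer: 22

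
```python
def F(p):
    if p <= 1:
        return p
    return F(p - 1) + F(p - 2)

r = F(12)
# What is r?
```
Call trace (a repeated sub-call is expanded the first time; later identical calls just restate its return value):
F(p=12)
  F(p=11)
    F(p=10)
      F(p=9)
        F(p=8)
          F(p=7)
            F(p=6)
              F(p=5)
                F(p=4)
                  F(p=3)
                    F(p=2)
                      F(p=1)
                      -> return 1
                      F(p=0)
                      -> return 0
                    -> return 1
                    F(p=1)
                    -> return 1
                  -> return 2
                  F(p=2) -> return 1  (same call as traced above)
                -> return 3
                F(p=3) -> return 2  (same call as traced above)
              -> return 5
              F(p=4) -> return 3  (same call as traced above)
            -> return 8
            F(p=5) -> return 5  (same call as traced above)
          -> return 13
          F(p=6) -> return 8  (same call as traced above)
        -> return 21
        F(p=7) -> return 13  (same call as traced above)
      -> return 34
      F(p=8) -> return 21  (same call as traced above)
    -> return 55
    F(p=9) -> return 34  (same call as traced above)
  -> return 89
  F(p=10) -> return 55  (same call as traced above)
-> return 144

Final answer: 144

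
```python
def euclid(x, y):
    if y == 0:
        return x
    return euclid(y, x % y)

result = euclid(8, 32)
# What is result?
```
Call trace:
euclid(x=8, y=32)
  euclid(x=32, y=8)
    euclid(x=8, y=0)
    -> return 8
  -> return 8
-> return 8

Final answer: 8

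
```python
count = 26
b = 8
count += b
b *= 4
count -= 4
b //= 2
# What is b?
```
Trace:
  count=26
  count=26, b=8
  count=34, b=8
  count=34, b=32
  count=30, b=32
  count=30, b=16

Final answer: 16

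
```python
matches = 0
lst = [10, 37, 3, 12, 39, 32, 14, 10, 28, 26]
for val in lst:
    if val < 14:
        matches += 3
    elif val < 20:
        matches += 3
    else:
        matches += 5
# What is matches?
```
Trace:
  matches=0
  matches=3, val=10
  matches=8, val=37
  matches=11, val=3
  matches=14, val=12
  matches=19, val=39
  matches=24, val=32
  matches=27, val=14
  matches=30, val=10
  matches=35, val=28
  matches=40, val=26

Final answer: 40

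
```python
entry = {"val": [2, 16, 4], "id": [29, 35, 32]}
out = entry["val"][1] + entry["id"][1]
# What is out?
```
Trace:
  entry={'val': [2, 16, 4], 'id': [29, 35, 32]}
  entry={'val': [2, 16, 4], 'id': [29, 35, 32]}, out=51

Final answer: 51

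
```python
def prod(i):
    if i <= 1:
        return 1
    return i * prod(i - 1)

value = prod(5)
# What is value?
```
Call trace:
prod(i=5)
  prod(i=4)
    prod(i=3)
      prod(i=2)
        prod(i=1)
        -> return 1
      -> return 2
    -> return 6
  -> return 24
-> return 120

Final answer: 120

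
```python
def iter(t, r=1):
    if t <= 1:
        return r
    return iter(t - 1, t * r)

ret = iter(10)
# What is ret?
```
Call trace:
iter(t=10, r=1)
  iter(t=9, r=10)
    iter(t=8, r=90)
      iter(t=7, r=720)
        iter(t=6, r=5040)
          iter(t=5, r=30240)
            iter(t=4, r=151200)
              iter(t=3, r=604800)
                iter(t=2, r=1814400)
                  iter(t=1, r=3628800)
                  -> return 3628800
                -> return 3628800
              -> return 3628800
            -> return 3628800
          -> return 3628800
        -> return 3628800
      -> return 3628800
    -> return 3628800
  -> return 3628800
-> return 3628800

Final answer: 3628800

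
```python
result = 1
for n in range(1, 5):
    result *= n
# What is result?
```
Trace:
  result=1
  result=1, n=1
  result=2, n=2
  result=6, n=3
  result=24, n=4

Final answer: 24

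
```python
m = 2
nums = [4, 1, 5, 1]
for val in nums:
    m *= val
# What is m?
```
Trace:
  m=2
  m=8, val=4
  m=8, val=1
  m=40, val=5
  m=40, val=1

Final answer: 40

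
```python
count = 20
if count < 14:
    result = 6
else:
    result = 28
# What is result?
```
Trace:
  count=20
  count=20, result=28

Final answer: 28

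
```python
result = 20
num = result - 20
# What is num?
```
Trace:
  result=20
  result=20, num=0

Final answer: 0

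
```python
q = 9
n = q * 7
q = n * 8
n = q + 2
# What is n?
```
Trace:
  q=9
  q=9, n=63
  q=504, n=63
  q=504, n=506

Final answer: 506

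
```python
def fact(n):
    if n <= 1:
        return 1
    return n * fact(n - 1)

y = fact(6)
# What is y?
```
Call trace:
fact(n=6)
  fact(n=5)
    fact(n=4)
      fact(n=3)
        fact(n=2)
          fact(n=1)
          -> return 1
        -> return 2
      -> return 6
    -> return 24
  -> return 120
-> return 720

Final answer: 720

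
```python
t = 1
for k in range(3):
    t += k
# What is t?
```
Trace:
  t=1
  t=1, k=0
  t=2, k=1
  t=4, k=2

Final answer: 4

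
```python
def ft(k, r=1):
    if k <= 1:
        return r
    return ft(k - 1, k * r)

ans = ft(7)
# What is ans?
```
Call trace:
ft(k=7, r=1)
  ft(k=6, r=7)
    ft(k=5, r=42)
      ft(k=4, r=210)
        ft(k=3, r=840)
          ft(k=2, r=2520)
            ft(k=1, r=5040)
            -> return 5040
          -> return 5040
        -> return 5040
      -> return 5040
    -> return 5040
  -> return 5040
-> return 5040

Final answer: 5040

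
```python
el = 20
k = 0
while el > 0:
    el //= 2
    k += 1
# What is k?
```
Trace:
  el=20
  el=20, k=0
  el=10, k=1
  el=5, k=2
  el=2, k=3
  el=1, k=4
  el=0, k=5

Final answer: 5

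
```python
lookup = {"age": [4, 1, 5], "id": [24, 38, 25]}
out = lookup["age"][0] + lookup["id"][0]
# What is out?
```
Trace:
  lookup={'age': [4, 1, 5], 'id': [24, 38, 25]}
  lookup={'age': [4, 1, 5], 'id': [24, 38, 25]}, out=28

Final answer: 28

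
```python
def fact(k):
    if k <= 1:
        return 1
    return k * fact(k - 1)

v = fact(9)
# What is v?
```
Call trace:
fact(k=9)
  fact(k=8)
    fact(k=7)
      fact(k=6)
        fact(k=5)
          fact(k=4)
            fact(k=3)
              fact(k=2)
                fact(k=1)
                -> return 1
              -> return 2
            -> return 6
          -> return 24
        -> return 120
      -> return 720
    -> return 5040
  -> return 40320
-> return 362880

Final answer: 362880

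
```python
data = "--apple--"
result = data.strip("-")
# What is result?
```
Trace:
  data='--apple--'
  data='--apple--', result='apple'

Final answer: 'apple'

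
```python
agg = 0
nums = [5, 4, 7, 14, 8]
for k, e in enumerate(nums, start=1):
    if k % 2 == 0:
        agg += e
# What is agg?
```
Trace:
  agg=0
  agg=0, k=1, e=5
  agg=4, k=2, e=4
  agg=4, k=3, e=7
  agg=18, k=4, e=14
  agg=18, k=5, e=8

Final answer: 18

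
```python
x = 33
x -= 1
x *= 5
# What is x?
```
Trace:
  x=33
  x=32
  x=160

Final answer: 160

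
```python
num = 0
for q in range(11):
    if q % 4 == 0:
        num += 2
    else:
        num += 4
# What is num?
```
Trace:
  num=0
  num=2, q=0
  num=6, q=1
  num=10, q=2
  num=14, q=3
  num=16, q=4
  num=20, q=5
  num=24, q=6
  num=28, q=7
  num=30, q=8
  num=34, q=9
  num=38, q=10

Final answer: 38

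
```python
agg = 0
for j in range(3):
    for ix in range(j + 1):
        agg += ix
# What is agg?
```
Trace:
  agg=0
  agg=0, j=0, ix=0
  agg=0, j=1, ix=0
  agg=1, j=1, ix=1
  agg=1, j=2, ix=0
  agg=2, j=2, ix=1
  agg=4, j=2, ix=2

Final answer: 4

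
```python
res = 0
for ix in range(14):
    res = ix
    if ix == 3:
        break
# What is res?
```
Trace:
  res=0
  res=0, ix=0
  res=1, ix=1
  res=2, ix=2
  res=3, ix=3

Final answer: 3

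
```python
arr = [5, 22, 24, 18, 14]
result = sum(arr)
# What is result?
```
Trace:
  arr=[5, 22, 24, 18, 14]
  arr=[5, 22, 24, 18, 14], result=83

Final answer: 83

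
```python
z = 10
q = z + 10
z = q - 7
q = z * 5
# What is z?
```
Trace:
  z=10
  z=10, q=20
  z=13, q=20
  z=13, q=65

Final answer: 13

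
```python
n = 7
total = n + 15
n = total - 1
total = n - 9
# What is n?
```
Trace:
  n=7
  n=7, total=22
  n=21, total=22
  n=21, total=12

Final answer: 21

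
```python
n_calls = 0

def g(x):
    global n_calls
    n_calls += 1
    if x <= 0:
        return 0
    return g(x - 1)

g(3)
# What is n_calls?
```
Call trace:
g(x=3)
  g(x=2)
    g(x=1)
      g(x=0)
      -> return 0
    -> return 0
  -> return 0
-> return 0

n_calls is incremented once per call. g is entered once for each x = 3, 2, 1, 0 (the x <= 0 call returns without recursing), i.e. 3 + 1 calls.
n_calls = 4

Final answer: 4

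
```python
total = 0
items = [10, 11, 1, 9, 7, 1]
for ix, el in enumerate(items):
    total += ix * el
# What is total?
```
Trace:
  total=0
  total=0, ix=0, el=10
  total=11, ix=1, el=11
  total=13, ix=2, el=1
  total=40, ix=3, el=9
  total=68, ix=4, el=7
  total=73, ix=5, el=1

Final answer: 73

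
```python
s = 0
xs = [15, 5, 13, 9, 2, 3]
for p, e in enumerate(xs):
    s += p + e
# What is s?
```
Trace:
  s=0
  s=15, p=0, e=15
  s=21, p=1, e=5
  s=36, p=2, e=13
  s=48, p=3, e=9
  s=54, p=4, e=2
  s=62, p=5, e=3

Final answer: 62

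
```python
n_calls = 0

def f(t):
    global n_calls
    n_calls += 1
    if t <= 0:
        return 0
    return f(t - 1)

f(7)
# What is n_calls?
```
Call trace:
f(t=7)
  f(t=6)
    f(t=5)
      f(t=4)
        f(t=3)
          f(t=2)
            f(t=1)
              f(t=0)
              -> return 0
            -> return 0
          -> return 0
        -> return 0
      -> return 0
    -> return 0
  -> return 0
-> return 0

n_calls is incremented once per call. f is entered once for each t = 7, 6, 5, 4, 3, 2, 1, 0 (the t <= 0 call returns without recursing), i.e. 7 + 1 calls.
n_calls = 8

Final answer: 8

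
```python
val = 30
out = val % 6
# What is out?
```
Trace:
  val=30
  val=30, out=0

Final answer: 0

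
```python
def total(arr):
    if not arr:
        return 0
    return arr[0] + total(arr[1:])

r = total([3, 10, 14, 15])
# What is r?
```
Call trace:
total(arr=[3, 10, 14, 15])
  total(arr=[10, 14, 15])
    total(arr=[14, 15])
      total(arr=[15])
        total(arr=[])
        -> return 0
      -> return 15
    -> return 29
  -> return 39
-> return 42

Final answer: 42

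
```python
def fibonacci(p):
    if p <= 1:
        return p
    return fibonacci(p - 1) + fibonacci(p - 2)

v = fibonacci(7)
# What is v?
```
Call trace (a repeated sub-call is expanded the first time; later identical calls just restate its return value):
fibonacci(p=7)
  fibonacci(p=6)
    fibonacci(p=5)
      fibonacci(p=4)
        fibonacci(p=3)
          fibonacci(p=2)
            fibonacci(p=1)
            -> return 1
            fibonacci(p=0)
            -> return 0
          -> return 1
          fibonacci(p=1)
          -> return 1
        -> return 2
        fibonacci(p=2) -> return 1  (same call as traced above)
      -> return 3
      fibonacci(p=3) -> return 2  (same call as traced above)
    -> return 5
    fibonacci(p=4) -> return 3  (same call as traced above)
  -> return 8
  fibonacci(p=5) -> return 5  (same call as traced above)
-> return 13

Final answer: 13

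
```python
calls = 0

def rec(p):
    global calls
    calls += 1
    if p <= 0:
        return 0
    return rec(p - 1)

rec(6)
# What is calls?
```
Call trace:
rec(p=6)
  rec(p=5)
    rec(p=4)
      rec(p=3)
        rec(p=2)
          rec(p=1)
            rec(p=0)
            -> return 0
          -> return 0
        -> return 0
      -> return 0
    -> return 0
  -> return 0
-> return 0

calls is incremented once per call. rec is entered once for each p = 6, 5, 4, 3, 2, 1, 0 (the p <= 0 call returns without recursing), i.e. 6 + 1 calls.
calls = 7

Final answer: 7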